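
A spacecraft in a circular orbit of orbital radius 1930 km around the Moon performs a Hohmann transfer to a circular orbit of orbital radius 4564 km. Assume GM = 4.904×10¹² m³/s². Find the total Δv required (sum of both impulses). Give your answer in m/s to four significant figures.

Δv_total ≈ 533.2 m/s

r₁ = 1930 km = 1.930×10⁶ m.
r₂ = 4564 km = 4.564×10⁶ m.
Transfer ellipse a_t = (r₁ + r₂)/2 = 3.247×10⁶ m.
At r₁: circular v_c1 = √(μ/r₁) = 1594 m/s; transfer-perilune v_p = √[μ(2/r₁ − 1/a_t)] = 1890 m/s.
Δv₁ = v_p − v_c1 = 295.8 m/s.
At r₂: circular v_c2 = √(μ/r₂) = 1037 m/s; transfer-apolune v_a = √[μ(2/r₂ − 1/a_t)] = 799.2 m/s.
Δv₂ = v_c2 − v_a = 237.4 m/s.
Total Δv = Δv₁ + Δv₂ = 533.2 m/s.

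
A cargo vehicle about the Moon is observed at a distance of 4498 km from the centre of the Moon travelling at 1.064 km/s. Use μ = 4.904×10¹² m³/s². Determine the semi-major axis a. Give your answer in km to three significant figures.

a ≈ 4680 km

r = 4.498×10⁶ m.
Specific orbital energy ε = v²/2 − μ/r = (1064)²/2 − 4.904×10¹²/4.498×10⁶ = -5.242×10⁵ J/kg.
Since ε = −μ/(2a), a = −μ/(2ε) = 4.677×10⁶ m = 4677.5 km.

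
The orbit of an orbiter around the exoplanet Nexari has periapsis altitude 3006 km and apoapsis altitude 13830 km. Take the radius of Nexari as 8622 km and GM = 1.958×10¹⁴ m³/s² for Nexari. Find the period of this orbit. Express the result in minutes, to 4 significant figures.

r_p = 8622 + 3006 = 11628 km = 1.1628×10⁷ m.
r_a = 8622 + 13830 = 22452 km = 2.2452×10⁷ m.
Semi-major axis a = (r_p + r_a)/2 = (11628 + 22452)/2 = 17040 km = 1.704×10⁷ m.
By Kepler's third law T = 2π√(a³/μ) = 2π × 5.027×10³ = 3.158×10⁴ s.
= 526.4 minutes.

T ≈ 526.4 minutes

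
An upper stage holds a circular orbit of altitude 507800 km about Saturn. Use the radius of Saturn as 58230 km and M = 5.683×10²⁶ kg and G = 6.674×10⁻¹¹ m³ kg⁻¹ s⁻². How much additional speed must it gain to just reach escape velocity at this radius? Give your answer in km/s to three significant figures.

Δv ≈ 3.39 km/s

μ = GM = 6.674×10⁻¹¹ × 5.683×10²⁶ = 3.793×10¹⁶ m³/s².
r = 58230 + 507800 = 566030 km = 5.6603×10⁸ m.
Circular speed v_c = √(μ/r) = 8186 m/s.
Escape speed v_esc = √(2μ/r) = √2 × v_c = 11580 m/s.
Δv = v_esc − v_c = 3391 m/s = 3.391 km/s.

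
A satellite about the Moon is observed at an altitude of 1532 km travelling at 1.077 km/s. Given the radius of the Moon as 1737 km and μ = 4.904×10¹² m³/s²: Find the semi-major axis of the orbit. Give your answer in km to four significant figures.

a ≈ 2665 km

r = 1737 + 1532 = 3269.0 km = 3.269×10⁶ m.
Specific orbital energy ε = v²/2 − μ/r = (1077)²/2 − 4.904×10¹²/3.269×10⁶ = -9.202×10⁵ J/kg.
Since ε = −μ/(2a), a = −μ/(2ε) = 2.665×10⁶ m = 2664.7 km.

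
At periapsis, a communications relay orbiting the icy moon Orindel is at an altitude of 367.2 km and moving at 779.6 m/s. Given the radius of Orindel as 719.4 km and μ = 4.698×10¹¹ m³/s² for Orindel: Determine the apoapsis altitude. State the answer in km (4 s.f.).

r_p = 719.4 + 367.2 = 1086.6 km = 1.087×10⁶ m.
Specific energy ε = v²/2 − μ/r = -1.285×10⁵ J/kg, so a = −μ/(2ε) = 1.828×10⁶ m.
The apsides satisfy r_p + r_a = 2a, so the apoapsis radius is 2a − r_p = 2.570×10⁶ m = 2570.3 km.
Apoapsis altitude = 2570.3 − 719.4 = 1850.9 km.

apoapsis altitude ≈ 1851 km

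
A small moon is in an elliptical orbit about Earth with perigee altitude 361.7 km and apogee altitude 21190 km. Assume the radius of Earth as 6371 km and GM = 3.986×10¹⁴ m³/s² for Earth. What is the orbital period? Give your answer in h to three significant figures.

r_p = 6371 + 361.7 = 6732.7 km = 6.7327×10⁶ m.
r_a = 6371 + 21190 = 27561 km = 2.7561×10⁷ m.
Semi-major axis a = (r_p + r_a)/2 = (6732.7 + 27561)/2 = 17147 km = 1.715×10⁷ m.
By Kepler's third law T = 2π√(a³/μ) = 2π × 3.556×10³ = 2.235×10⁴ s.
= 6.207 h.

T ≈ 6.21 h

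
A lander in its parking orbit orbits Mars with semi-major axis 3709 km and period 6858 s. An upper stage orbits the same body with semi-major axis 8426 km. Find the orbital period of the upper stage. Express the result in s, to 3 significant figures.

Kepler's third law: T² ∝ a³, so T₂ = T₁ (a₂/a₁)^(3/2).
a₂/a₁ = 2.272, (a₂/a₁)^(3/2) = 3.424.
T₂ = 6858 × 3.424 = 23480 s.

T₂ ≈ 23500 s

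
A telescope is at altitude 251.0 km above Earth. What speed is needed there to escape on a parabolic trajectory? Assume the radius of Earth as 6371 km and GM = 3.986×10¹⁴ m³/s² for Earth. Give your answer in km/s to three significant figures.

r = 6371 + 251.0 = 6622.0 km = 6.6220×10⁶ m.
Escape speed v_esc = √(2μ/r) = √(2 × 3.986×10¹⁴ / 6.622×10⁶) = √(1.204×10⁸) = 10970 m/s.
= 10.97 km/s.

v_esc ≈ 11.0 km/s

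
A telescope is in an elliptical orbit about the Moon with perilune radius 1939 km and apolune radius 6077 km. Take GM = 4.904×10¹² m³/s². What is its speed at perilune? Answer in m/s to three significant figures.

Semi-major axis a = (r_p + r_a)/2 = 4008.0 km = 4.008×10⁶ m.
Vis-viva: v² = μ(2/r − 1/a) = 4.904×10¹² × (1.031×10⁻⁶ − 2.495×10⁻⁷) = 3.835×10⁶ m²/s².
v = 1958 m/s.

v ≈ 1960 m/s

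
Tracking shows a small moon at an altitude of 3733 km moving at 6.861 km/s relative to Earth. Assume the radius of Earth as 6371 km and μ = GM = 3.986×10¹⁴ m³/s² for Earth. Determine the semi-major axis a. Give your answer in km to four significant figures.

r = 6371 + 3733 = 10104 km = 1.010×10⁷ m.
Vis-viva rearranged: 1/a = 2/r − v²/μ = 1.979×10⁻⁷ − 1.181×10⁻⁷ = 7.984×10⁻⁸ m⁻¹.
a = 1.252×10⁷ m = 12524 km.

a ≈ 12520 km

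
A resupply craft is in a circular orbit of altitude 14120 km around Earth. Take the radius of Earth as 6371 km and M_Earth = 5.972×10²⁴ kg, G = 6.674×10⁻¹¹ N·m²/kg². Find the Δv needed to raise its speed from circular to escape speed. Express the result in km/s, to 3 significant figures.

μ = GM = 6.674×10⁻¹¹ × 5.972×10²⁴ = 3.986×10¹⁴ m³/s².
r = 6371 + 14120 = 20491 km = 2.0491×10⁷ m.
Circular speed v_c = √(μ/r) = 4410 m/s.
Escape speed v_esc = √(2μ/r) = √2 × v_c = 6237 m/s.
Δv = v_esc − v_c = 1827 m/s = 1.827 km/s.

Δv ≈ 1.83 km/s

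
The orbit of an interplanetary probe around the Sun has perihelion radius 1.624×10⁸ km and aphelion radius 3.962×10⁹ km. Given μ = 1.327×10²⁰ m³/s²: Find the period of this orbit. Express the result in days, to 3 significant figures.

T ≈ 18700 days

Semi-major axis a = (r_p + r_a)/2 = (1.6240×10⁸ + 3.9620×10⁹)/2 = 2.0622×10⁹ km = 2.062×10¹² m.
By Kepler's third law T = 2π√(a³/μ) = 2π × 2.571×10⁸ = 1.615×10⁹ s.
= 18700 days.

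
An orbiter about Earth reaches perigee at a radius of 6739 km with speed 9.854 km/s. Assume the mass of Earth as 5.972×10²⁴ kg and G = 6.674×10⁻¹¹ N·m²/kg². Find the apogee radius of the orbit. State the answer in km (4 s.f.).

μ = GM = 6.674×10⁻¹¹ × 5.972×10²⁴ = 3.986×10¹⁴ m³/s².
r_p = 6.739×10⁶ m.
Specific energy ε = v²/2 − μ/r = -1.059×10⁷ J/kg, so a = −μ/(2ε) = 1.881×10⁷ m.
The apsides satisfy r_p + r_a = 2a, so the apogee radius is 2a − r_p = 3.089×10⁷ m = 30886 km.

apogee radius ≈ 30890 km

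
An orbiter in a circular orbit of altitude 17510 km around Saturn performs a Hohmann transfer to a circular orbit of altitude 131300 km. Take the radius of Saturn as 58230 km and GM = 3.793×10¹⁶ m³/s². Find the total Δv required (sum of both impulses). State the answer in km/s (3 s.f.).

Δv_total ≈ 7.83 km/s

r₁ = 58230 + 17510 = 75740 km = 7.5740×10⁷ m.
r₂ = 58230 + 131300 = 189530 km = 1.8953×10⁸ m.
Transfer ellipse a_t = (r₁ + r₂)/2 = 1.326×10⁸ m.
At r₁: circular v_c1 = √(μ/r₁) = 22380 m/s; transfer-perikrone v_p = √[μ(2/r₁ − 1/a_t)] = 26750 m/s.
Δv₁ = v_p − v_c1 = 4373 m/s.
At r₂: circular v_c2 = √(μ/r₂) = 14150 m/s; transfer-apokrone v_a = √[μ(2/r₂ − 1/a_t)] = 10690 m/s.
Δv₂ = v_c2 − v_a = 3456 m/s.
Total Δv = Δv₁ + Δv₂ = 7829 m/s = 7.829 km/s.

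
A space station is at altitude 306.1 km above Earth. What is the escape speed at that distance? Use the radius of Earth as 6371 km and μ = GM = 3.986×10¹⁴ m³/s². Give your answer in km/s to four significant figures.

v_esc ≈ 10.93 km/s

r = 6371 + 306.1 = 6677.1 km = 6.6771×10⁶ m.
Escape speed v_esc = √(2μ/r) = √(2 × 3.986×10¹⁴ / 6.677×10⁶) = √(1.194×10⁸) = 10930 m/s.
= 10.93 km/s.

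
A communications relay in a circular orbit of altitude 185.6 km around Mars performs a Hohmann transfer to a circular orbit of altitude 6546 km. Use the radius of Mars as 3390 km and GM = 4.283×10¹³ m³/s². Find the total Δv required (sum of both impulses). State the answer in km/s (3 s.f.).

Δv_total ≈ 1.30 km/s

r₁ = 3390 + 185.6 = 3575.6 km = 3.5756×10⁶ m.
r₂ = 3390 + 6546 = 9936.0 km = 9.9360×10⁶ m.
Transfer ellipse a_t = (r₁ + r₂)/2 = 6.756×10⁶ m.
At r₁: circular v_c1 = √(μ/r₁) = 3461 m/s; transfer-periapsis v_p = √[μ(2/r₁ − 1/a_t)] = 4197 m/s.
Δv₁ = v_p − v_c1 = 736.3 m/s.
At r₂: circular v_c2 = √(μ/r₂) = 2076 m/s; transfer-apoapsis v_a = √[μ(2/r₂ − 1/a_t)] = 1510 m/s.
Δv₂ = v_c2 − v_a = 565.8 m/s.
Total Δv = Δv₁ + Δv₂ = 1302 m/s = 1.302 km/s.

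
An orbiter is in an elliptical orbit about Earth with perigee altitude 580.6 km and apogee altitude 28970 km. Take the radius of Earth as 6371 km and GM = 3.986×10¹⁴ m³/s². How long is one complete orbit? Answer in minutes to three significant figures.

T ≈ 510 minutes

r_p = 6371 + 580.6 = 6951.6 km = 6.9516×10⁶ m.
r_a = 6371 + 28970 = 35341 km = 3.5341×10⁷ m.
Semi-major axis a = (r_p + r_a)/2 = (6951.6 + 35341)/2 = 21146 km = 2.115×10⁷ m.
By Kepler's third law T = 2π√(a³/μ) = 2π × 4.871×10³ = 3.060×10⁴ s.
= 510.0 minutes.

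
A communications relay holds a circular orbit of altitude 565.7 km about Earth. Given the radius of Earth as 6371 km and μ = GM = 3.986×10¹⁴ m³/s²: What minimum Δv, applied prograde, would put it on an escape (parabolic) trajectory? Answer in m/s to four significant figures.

r = 6371 + 565.7 = 6936.7 km = 6.9367×10⁶ m.
Circular speed v_c = √(μ/r) = 7580 m/s.
Escape speed v_esc = √(2μ/r) = √2 × v_c = 10720 m/s.
Δv = v_esc − v_c = 3140 m/s.

Δv ≈ 3140 m/s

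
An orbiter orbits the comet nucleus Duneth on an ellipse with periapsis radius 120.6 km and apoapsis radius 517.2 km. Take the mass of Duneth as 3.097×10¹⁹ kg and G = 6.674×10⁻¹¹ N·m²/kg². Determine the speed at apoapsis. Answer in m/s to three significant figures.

v ≈ 38.9 m/s

μ = GM = 6.674×10⁻¹¹ × 3.097×10¹⁹ = 2.067×10⁹ m³/s².
Semi-major axis a = (r_p + r_a)/2 = 318.90 km = 3.189×10⁵ m.
Vis-viva: v² = μ(2/r − 1/a) = 2.067×10⁹ × (3.867×10⁻⁶ − 3.136×10⁻⁶) = 1.511×10³ m²/s².
v = 38.88 m/s.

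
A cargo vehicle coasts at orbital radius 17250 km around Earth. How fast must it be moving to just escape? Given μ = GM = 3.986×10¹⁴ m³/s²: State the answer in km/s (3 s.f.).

v_esc ≈ 6.80 km/s

r = 17250 km = 1.725×10⁷ m.
Escape speed v_esc = √(2μ/r) = √(2 × 3.986×10¹⁴ / 1.725×10⁷) = √(4.621×10⁷) = 6798 m/s.
= 6.798 km/s.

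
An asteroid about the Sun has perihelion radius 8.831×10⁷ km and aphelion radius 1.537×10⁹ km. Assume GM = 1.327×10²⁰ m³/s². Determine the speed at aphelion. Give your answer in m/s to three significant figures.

Semi-major axis a = (r_p + r_a)/2 = 8.1266×10⁸ km = 8.127×10¹¹ m.
Vis-viva: v² = μ(2/r − 1/a) = 1.327×10²⁰ × (1.301×10⁻¹² − 1.231×10⁻¹²) = 9.382×10⁶ m²/s².
v = 3063 m/s.

v ≈ 3060 m/s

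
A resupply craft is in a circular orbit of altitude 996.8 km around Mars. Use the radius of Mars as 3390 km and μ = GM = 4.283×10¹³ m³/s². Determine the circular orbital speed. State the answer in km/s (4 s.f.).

v ≈ 3.125 km/s

r = 3390 + 996.8 = 4386.8 km = 4.3868×10⁶ m.
For a circular orbit v = √(μ/r) = √(4.283×10¹³ / 4.387×10⁶) = √(9.763×10⁶) = 3125 m/s.
That is 3.125 km/s.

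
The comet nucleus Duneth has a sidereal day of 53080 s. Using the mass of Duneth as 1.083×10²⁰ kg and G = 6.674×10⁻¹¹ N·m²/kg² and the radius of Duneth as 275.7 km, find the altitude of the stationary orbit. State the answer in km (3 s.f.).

h_sync ≈ 526 km

μ = GM = 6.674×10⁻¹¹ × 1.083×10²⁰ = 7.228×10⁹ m³/s².
A synchronous orbit has period T, so by Kepler's third law a = (μT²/4π²)^(1/3).
μT²/4π² = 7.228×10⁹ × (5.308×10⁴)² / 39.48 = 5.158×10¹⁷ m³.
a = 8.020×10⁵ m = 802.00 km.
Altitude h = a − R = 802.00 − 275.7 = 526.30 km.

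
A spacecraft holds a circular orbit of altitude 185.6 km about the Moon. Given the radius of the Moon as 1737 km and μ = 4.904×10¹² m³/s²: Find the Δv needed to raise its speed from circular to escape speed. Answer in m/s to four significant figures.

Δv ≈ 661.5 m/s

r = 1737 + 185.6 = 1922.6 km = 1.9226×10⁶ m.
Circular speed v_c = √(μ/r) = 1597 m/s.
Escape speed v_esc = √(2μ/r) = √2 × v_c = 2259 m/s.
Δv = v_esc − v_c = 661.5 m/s.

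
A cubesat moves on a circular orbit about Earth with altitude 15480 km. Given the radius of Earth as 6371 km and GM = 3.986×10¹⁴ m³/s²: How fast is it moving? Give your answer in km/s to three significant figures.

r = 6371 + 15480 = 21851 km = 2.1851×10⁷ m.
For a circular orbit v = √(μ/r) = √(3.986×10¹⁴ / 2.185×10⁷) = √(1.824×10⁷) = 4271 m/s.
That is 4.271 km/s.

v ≈ 4.27 km/s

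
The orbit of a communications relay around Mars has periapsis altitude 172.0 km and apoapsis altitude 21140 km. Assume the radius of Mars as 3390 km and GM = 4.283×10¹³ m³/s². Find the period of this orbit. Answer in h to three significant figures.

T ≈ 14.0 h

r_p = 3390 + 172.0 = 3562.0 km = 3.5620×10⁶ m.
r_a = 3390 + 21140 = 24530 km = 2.4530×10⁷ m.
Semi-major axis a = (r_p + r_a)/2 = (3562.0 + 24530)/2 = 14046 km = 1.405×10⁷ m.
By Kepler's third law T = 2π√(a³/μ) = 2π × 8.044×10³ = 5.054×10⁴ s.
= 14.04 h.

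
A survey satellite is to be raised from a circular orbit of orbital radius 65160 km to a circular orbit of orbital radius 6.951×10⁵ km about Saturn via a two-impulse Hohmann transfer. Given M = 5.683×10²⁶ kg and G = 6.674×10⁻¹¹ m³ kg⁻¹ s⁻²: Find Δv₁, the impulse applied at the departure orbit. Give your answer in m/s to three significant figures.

Δv ≈ 8500 m/s

μ = GM = 6.674×10⁻¹¹ × 5.683×10²⁶ = 3.793×10¹⁶ m³/s².
r₁ = 65160 km = 6.516×10⁷ m.
r₂ = 6.951×10⁵ km = 6.951×10⁸ m.
Transfer ellipse a_t = (r₁ + r₂)/2 = 3.801×10⁸ m.
At r₁: circular v_c1 = √(μ/r₁) = 24130 m/s; transfer-perikrone v_p = √[μ(2/r₁ − 1/a_t)] = 32620 m/s.
Δv₁ = v_p − v_c1 = 8499 m/s.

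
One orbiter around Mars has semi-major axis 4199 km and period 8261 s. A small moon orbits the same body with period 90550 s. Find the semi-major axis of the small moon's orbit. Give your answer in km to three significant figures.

Kepler's third law: a³ ∝ T², so a₂ = a₁ (T₂/T₁)^(2/3).
T₂/T₁ = 10.96, (T₂/T₁)^(2/3) = 4.934.
a₂ = 4199 × 4.934 = 20720 km.

a₂ ≈ 20700 km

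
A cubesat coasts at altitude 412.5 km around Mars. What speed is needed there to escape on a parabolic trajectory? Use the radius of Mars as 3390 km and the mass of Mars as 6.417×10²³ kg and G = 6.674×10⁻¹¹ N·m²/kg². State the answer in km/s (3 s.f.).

v_esc ≈ 4.75 km/s

μ = GM = 6.674×10⁻¹¹ × 6.417×10²³ = 4.283×10¹³ m³/s².
r = 3390 + 412.5 = 3802.5 km = 3.8025×10⁶ m.
Escape speed v_esc = √(2μ/r) = √(2 × 4.283×10¹³ / 3.802×10⁶) = √(2.253×10⁷) = 4746 m/s.
= 4.746 km/s.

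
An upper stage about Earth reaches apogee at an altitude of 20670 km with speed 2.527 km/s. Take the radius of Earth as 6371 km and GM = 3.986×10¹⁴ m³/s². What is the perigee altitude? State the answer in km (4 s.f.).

perigee altitude ≈ 1106 km

r_a = 6371 + 20670 = 27041 km = 2.704×10⁷ m.
Specific energy ε = v²/2 − μ/r = -1.155×10⁷ J/kg, so a = −μ/(2ε) = 1.726×10⁷ m.
The apsides satisfy r_p + r_a = 2a, so the perigee radius is 2a − r_a = 7.477×10⁶ m = 7476.7 km.
Perigee altitude = 7476.7 − 6371 = 1105.7 km.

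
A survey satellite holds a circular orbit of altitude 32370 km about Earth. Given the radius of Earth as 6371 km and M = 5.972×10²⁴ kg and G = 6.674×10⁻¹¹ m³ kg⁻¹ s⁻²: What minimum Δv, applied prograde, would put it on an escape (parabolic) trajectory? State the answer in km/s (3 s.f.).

μ = GM = 6.674×10⁻¹¹ × 5.972×10²⁴ = 3.986×10¹⁴ m³/s².
r = 6371 + 32370 = 38741 km = 3.8741×10⁷ m.
Circular speed v_c = √(μ/r) = 3208 m/s.
Escape speed v_esc = √(2μ/r) = √2 × v_c = 4536 m/s.
Δv = v_esc − v_c = 1329 m/s = 1.329 km/s.

Δv ≈ 1.33 km/s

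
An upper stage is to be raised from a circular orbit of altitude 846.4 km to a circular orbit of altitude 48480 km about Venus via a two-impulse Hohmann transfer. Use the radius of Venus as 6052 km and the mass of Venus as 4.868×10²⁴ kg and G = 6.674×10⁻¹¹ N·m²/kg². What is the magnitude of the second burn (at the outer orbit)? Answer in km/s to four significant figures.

Δv ≈ 1.284 km/s

μ = GM = 6.674×10⁻¹¹ × 4.868×10²⁴ = 3.249×10¹⁴ m³/s².
r₁ = 6052 + 846.4 = 6898.4 km = 6.8984×10⁶ m.
r₂ = 6052 + 48480 = 54532 km = 5.4532×10⁷ m.
Transfer ellipse a_t = (r₁ + r₂)/2 = 3.072×10⁷ m.
At r₁: circular v_c1 = √(μ/r₁) = 6863 m/s; transfer-periapsis v_p = √[μ(2/r₁ − 1/a_t)] = 9144 m/s.
At r₂: circular v_c2 = √(μ/r₂) = 2441 m/s; transfer-apoapsis v_a = √[μ(2/r₂ − 1/a_t)] = 1157 m/s.
Δv₂ = v_c2 − v_a = 1284 m/s.
= 1.284 km/s.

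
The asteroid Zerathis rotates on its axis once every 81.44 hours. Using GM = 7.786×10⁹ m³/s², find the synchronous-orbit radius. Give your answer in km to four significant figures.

T = 81.44 hours = 2.932×10⁵ s.
A synchronous orbit has period T, so by Kepler's third law a = (μT²/4π²)^(1/3).
μT²/4π² = 7.786×10⁹ × (2.932×10⁵)² / 39.48 = 1.695×10¹⁹ m³.
a = 2.569×10⁶ m = 2568.9 km.

r_sync ≈ 2569 km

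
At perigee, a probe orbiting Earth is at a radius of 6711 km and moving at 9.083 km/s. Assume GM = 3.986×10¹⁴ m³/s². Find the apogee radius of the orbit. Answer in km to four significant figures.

r_p = 6.711×10⁶ m.
Specific energy ε = v²/2 − μ/r = -1.814×10⁷ J/kg, so a = −μ/(2ε) = 1.098×10⁷ m.
The apsides satisfy r_p + r_a = 2a, so the apogee radius is 2a − r_p = 1.526×10⁷ m = 15257 km.

apogee radius ≈ 15260 km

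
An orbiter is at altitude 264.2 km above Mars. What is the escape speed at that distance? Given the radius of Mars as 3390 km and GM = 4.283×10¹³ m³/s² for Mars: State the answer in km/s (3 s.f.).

r = 3390 + 264.2 = 3654.2 km = 3.6542×10⁶ m.
Escape speed v_esc = √(2μ/r) = √(2 × 4.283×10¹³ / 3.654×10⁶) = √(2.344×10⁷) = 4842 m/s.
= 4.842 km/s.

v_esc ≈ 4.84 km/s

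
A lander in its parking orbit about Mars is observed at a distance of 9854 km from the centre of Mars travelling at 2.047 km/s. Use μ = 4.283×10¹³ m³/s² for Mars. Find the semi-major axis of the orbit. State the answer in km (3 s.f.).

a ≈ 9510 km

r = 9.854×10⁶ m.
Vis-viva rearranged: 1/a = 2/r − v²/μ = 2.030×10⁻⁷ − 9.783×10⁻⁸ = 1.051×10⁻⁷ m⁻¹.
a = 9.512×10⁶ m = 9512.1 km.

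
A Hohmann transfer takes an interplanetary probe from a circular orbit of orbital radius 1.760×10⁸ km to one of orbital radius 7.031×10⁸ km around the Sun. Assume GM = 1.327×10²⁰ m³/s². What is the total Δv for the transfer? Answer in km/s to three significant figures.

r₁ = 1.760×10⁸ km = 1.760×10¹¹ m.
r₂ = 7.031×10⁸ km = 7.031×10¹¹ m.
Transfer ellipse a_t = (r₁ + r₂)/2 = 4.396×10¹¹ m.
At r₁: circular v_c1 = √(μ/r₁) = 27460 m/s; transfer-perihelion v_p = √[μ(2/r₁ − 1/a_t)] = 34730 m/s.
Δv₁ = v_p − v_c1 = 7270 m/s.
At r₂: circular v_c2 = √(μ/r₂) = 13740 m/s; transfer-aphelion v_a = √[μ(2/r₂ − 1/a_t)] = 8693 m/s.
Δv₂ = v_c2 − v_a = 5045 m/s.
Total Δv = Δv₁ + Δv₂ = 12310 m/s = 12.31 km/s.

Δv_total ≈ 12.3 km/s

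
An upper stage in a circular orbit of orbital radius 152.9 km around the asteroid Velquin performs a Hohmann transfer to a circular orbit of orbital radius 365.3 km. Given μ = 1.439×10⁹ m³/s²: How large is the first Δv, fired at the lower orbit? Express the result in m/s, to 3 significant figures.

r₁ = 152.9 km = 1.529×10⁵ m.
r₂ = 365.3 km = 3.653×10⁵ m.
Transfer ellipse a_t = (r₁ + r₂)/2 = 2.591×10⁵ m.
At r₁: circular v_c1 = √(μ/r₁) = 97.01 m/s; transfer-periapsis v_p = √[μ(2/r₁ − 1/a_t)] = 115.2 m/s.
Δv₁ = v_p − v_c1 = 18.18 m/s.

Δv ≈ 18.2 m/s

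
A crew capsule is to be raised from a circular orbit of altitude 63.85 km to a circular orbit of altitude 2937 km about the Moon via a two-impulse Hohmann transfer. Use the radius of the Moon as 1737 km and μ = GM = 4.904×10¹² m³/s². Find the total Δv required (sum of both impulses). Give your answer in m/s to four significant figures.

r₁ = 1737 + 63.85 = 1800.8 km = 1.8008×10⁶ m.
r₂ = 1737 + 2937 = 4674.0 km = 4.6740×10⁶ m.
Transfer ellipse a_t = (r₁ + r₂)/2 = 3.237×10⁶ m.
At r₁: circular v_c1 = √(μ/r₁) = 1650 m/s; transfer-perilune v_p = √[μ(2/r₁ − 1/a_t)] = 1983 m/s.
Δv₁ = v_p − v_c1 = 332.6 m/s.
At r₂: circular v_c2 = √(μ/r₂) = 1024 m/s; transfer-apolune v_a = √[μ(2/r₂ − 1/a_t)] = 764.0 m/s.
Δv₂ = v_c2 − v_a = 260.4 m/s.
Total Δv = Δv₁ + Δv₂ = 593.0 m/s.

Δv_total ≈ 593.0 m/s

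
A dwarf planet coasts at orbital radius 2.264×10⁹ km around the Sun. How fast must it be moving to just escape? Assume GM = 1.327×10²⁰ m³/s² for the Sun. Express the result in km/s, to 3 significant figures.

v_esc ≈ 10.8 km/s

r = 2.264×10⁹ km = 2.264×10¹² m.
Escape speed v_esc = √(2μ/r) = √(2 × 1.327×10²⁰ / 2.264×10¹²) = √(1.172×10⁸) = 10830 m/s.
= 10.83 km/s.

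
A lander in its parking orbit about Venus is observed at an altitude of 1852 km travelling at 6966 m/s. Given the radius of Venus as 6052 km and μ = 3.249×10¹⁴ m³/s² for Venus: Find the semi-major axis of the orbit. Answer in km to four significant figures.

r = 6052 + 1852 = 7904.0 km = 7.904×10⁶ m.
Vis-viva rearranged: 1/a = 2/r − v²/μ = 2.530×10⁻⁷ − 1.494×10⁻⁷ = 1.037×10⁻⁷ m⁻¹.
a = 9.645×10⁶ m = 9644.8 km.

a ≈ 9645 km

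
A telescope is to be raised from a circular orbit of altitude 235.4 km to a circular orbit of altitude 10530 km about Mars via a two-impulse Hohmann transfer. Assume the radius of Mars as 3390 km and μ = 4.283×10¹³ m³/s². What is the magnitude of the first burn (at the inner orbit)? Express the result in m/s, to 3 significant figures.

r₁ = 3390 + 235.4 = 3625.4 km = 3.6254×10⁶ m.
r₂ = 3390 + 10530 = 13920 km = 1.3920×10⁷ m.
Transfer ellipse a_t = (r₁ + r₂)/2 = 8.773×10⁶ m.
At r₁: circular v_c1 = √(μ/r₁) = 3437 m/s; transfer-periapsis v_p = √[μ(2/r₁ − 1/a_t)] = 4330 m/s.
Δv₁ = v_p − v_c1 = 892.5 m/s.

Δv ≈ 892 m/s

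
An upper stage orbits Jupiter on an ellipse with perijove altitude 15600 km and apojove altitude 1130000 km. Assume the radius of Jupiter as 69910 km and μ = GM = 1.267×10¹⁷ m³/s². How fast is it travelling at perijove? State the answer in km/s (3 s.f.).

r_p = 69910 + 15600 = 85510 km = 8.5510×10⁷ m.
r_a = 69910 + 1130000 = 1199900 km = 1.1999×10⁹ m.
Semi-major axis a = (r_p + r_a)/2 = 6.4271×10⁵ km = 6.427×10⁸ m.
Vis-viva: v² = μ(2/r − 1/a) = 1.267×10¹⁷ × (2.339×10⁻⁸ − 1.556×10⁻⁹) = 2.766×10⁹ m²/s².
v = 52600 m/s = 52.60 km/s.

v ≈ 52.6 km/s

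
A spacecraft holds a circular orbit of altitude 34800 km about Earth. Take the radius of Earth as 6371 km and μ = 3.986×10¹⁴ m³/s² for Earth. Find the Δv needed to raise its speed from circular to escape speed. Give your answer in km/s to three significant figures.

Δv ≈ 1.29 km/s

r = 6371 + 34800 = 41171 km = 4.1171×10⁷ m.
Circular speed v_c = √(μ/r) = 3112 m/s.
Escape speed v_esc = √(2μ/r) = √2 × v_c = 4400 m/s.
Δv = v_esc − v_c = 1289 m/s = 1.289 km/s.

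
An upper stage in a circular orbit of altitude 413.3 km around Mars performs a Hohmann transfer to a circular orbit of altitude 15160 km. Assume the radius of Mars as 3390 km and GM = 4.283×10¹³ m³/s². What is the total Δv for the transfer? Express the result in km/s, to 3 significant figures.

Δv_total ≈ 1.60 km/s

r₁ = 3390 + 413.3 = 3803.3 km = 3.8033×10⁶ m.
r₂ = 3390 + 15160 = 18550 km = 1.8550×10⁷ m.
Transfer ellipse a_t = (r₁ + r₂)/2 = 1.118×10⁷ m.
At r₁: circular v_c1 = √(μ/r₁) = 3356 m/s; transfer-periapsis v_p = √[μ(2/r₁ − 1/a_t)] = 4323 m/s.
Δv₁ = v_p − v_c1 = 967.5 m/s.
At r₂: circular v_c2 = √(μ/r₂) = 1520 m/s; transfer-apoapsis v_a = √[μ(2/r₂ − 1/a_t)] = 886.4 m/s.
Δv₂ = v_c2 − v_a = 633.1 m/s.
Total Δv = Δv₁ + Δv₂ = 1601 m/s = 1.601 km/s.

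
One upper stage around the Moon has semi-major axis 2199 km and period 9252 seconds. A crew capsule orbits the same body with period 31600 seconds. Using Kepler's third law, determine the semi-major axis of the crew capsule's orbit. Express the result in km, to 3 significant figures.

Kepler's third law: a³ ∝ T², so a₂ = a₁ (T₂/T₁)^(2/3).
T₂/T₁ = 3.415, (T₂/T₁)^(2/3) = 2.268.
a₂ = 2199 × 2.268 = 4987 km.

a₂ ≈ 4990 km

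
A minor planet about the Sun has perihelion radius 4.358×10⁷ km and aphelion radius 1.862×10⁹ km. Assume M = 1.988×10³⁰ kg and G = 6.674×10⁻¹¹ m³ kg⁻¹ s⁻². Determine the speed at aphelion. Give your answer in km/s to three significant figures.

μ = GM = 6.674×10⁻¹¹ × 1.988×10³⁰ = 1.327×10²⁰ m³/s².
Semi-major axis a = (r_p + r_a)/2 = 9.5279×10⁸ km = 9.528×10¹¹ m.
Vis-viva: v² = μ(2/r − 1/a) = 1.327×10²⁰ × (1.074×10⁻¹² − 1.050×10⁻¹²) = 3.259×10⁶ m²/s².
v = 1805 m/s = 1.805 km/s.

v ≈ 1.81 km/s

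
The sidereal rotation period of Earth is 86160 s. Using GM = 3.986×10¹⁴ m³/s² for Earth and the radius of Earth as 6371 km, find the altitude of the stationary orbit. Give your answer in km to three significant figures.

h_sync ≈ 35800 km

A synchronous orbit has period T, so by Kepler's third law a = (μT²/4π²)^(1/3).
μT²/4π² = 3.986×10¹⁴ × (8.616×10⁴)² / 39.48 = 7.495×10²² m³.
a = 4.216×10⁷ m = 42163 km.
Altitude h = a − R = 42163 − 6371 = 35792 km.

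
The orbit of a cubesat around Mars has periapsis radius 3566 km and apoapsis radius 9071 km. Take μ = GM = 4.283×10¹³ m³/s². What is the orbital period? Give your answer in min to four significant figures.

Semi-major axis a = (r_p + r_a)/2 = (3566.0 + 9071.0)/2 = 6318.5 km = 6.318×10⁶ m.
By Kepler's third law T = 2π√(a³/μ) = 2π × 2.427×10³ = 1.525×10⁴ s.
= 254.1 min.

T ≈ 254.1 min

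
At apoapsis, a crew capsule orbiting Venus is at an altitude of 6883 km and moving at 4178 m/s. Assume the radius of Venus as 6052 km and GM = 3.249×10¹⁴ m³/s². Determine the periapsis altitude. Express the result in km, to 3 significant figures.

r_a = 6052 + 6883 = 12935 km = 1.294×10⁷ m.
Specific energy ε = v²/2 − μ/r = -1.639×10⁷ J/kg, so a = −μ/(2ε) = 9.911×10⁶ m.
The apsides satisfy r_p + r_a = 2a, so the periapsis radius is 2a − r_a = 6.888×10⁶ m = 6888.0 km.
Periapsis altitude = 6888.0 − 6052 = 836.00 km.

periapsis altitude ≈ 836 km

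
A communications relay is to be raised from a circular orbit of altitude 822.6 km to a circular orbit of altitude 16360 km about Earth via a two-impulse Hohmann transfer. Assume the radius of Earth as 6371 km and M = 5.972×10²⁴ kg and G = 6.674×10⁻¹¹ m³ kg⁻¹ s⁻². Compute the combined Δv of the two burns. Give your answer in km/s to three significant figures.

Δv_total ≈ 3.02 km/s

μ = GM = 6.674×10⁻¹¹ × 5.972×10²⁴ = 3.986×10¹⁴ m³/s².
r₁ = 6371 + 822.6 = 7193.6 km = 7.1936×10⁶ m.
r₂ = 6371 + 16360 = 22731 km = 2.2731×10⁷ m.
Transfer ellipse a_t = (r₁ + r₂)/2 = 1.496×10⁷ m.
At r₁: circular v_c1 = √(μ/r₁) = 7444 m/s; transfer-perigee v_p = √[μ(2/r₁ − 1/a_t)] = 9175 m/s.
Δv₁ = v_p − v_c1 = 1731 m/s.
At r₂: circular v_c2 = √(μ/r₂) = 4187 m/s; transfer-apogee v_a = √[μ(2/r₂ − 1/a_t)] = 2903 m/s.
Δv₂ = v_c2 − v_a = 1284 m/s.
Total Δv = Δv₁ + Δv₂ = 3015 m/s = 3.015 km/s.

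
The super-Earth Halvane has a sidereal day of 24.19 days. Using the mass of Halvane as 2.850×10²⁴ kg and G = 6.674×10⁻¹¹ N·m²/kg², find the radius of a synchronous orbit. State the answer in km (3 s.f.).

r_sync ≈ 2.76×10⁵ km

μ = GM = 6.674×10⁻¹¹ × 2.850×10²⁴ = 1.902×10¹⁴ m³/s².
T = 24.19 days = 2.090×10⁶ s.
A synchronous orbit has period T, so by Kepler's third law a = (μT²/4π²)^(1/3).
μT²/4π² = 1.902×10¹⁴ × (2.090×10⁶)² / 39.48 = 2.105×10²⁵ m³.
a = 2.761×10⁸ m = 2.7609×10⁵ km.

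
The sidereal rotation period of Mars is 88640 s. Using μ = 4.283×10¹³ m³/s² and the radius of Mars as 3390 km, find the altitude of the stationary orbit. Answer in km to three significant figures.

h_sync ≈ 17000 km

A synchronous orbit has period T, so by Kepler's third law a = (μT²/4π²)^(1/3).
μT²/4π² = 4.283×10¹³ × (8.864×10⁴)² / 39.48 = 8.524×10²¹ m³.
a = 2.043×10⁷ m = 20428 km.
Altitude h = a − R = 20428 − 3390 = 17038 km.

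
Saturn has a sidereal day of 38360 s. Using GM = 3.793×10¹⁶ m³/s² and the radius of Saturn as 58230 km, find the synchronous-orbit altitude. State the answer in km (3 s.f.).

h_sync ≈ 54000 km

A synchronous orbit has period T, so by Kepler's third law a = (μT²/4π²)^(1/3).
μT²/4π² = 3.793×10¹⁶ × (3.836×10⁴)² / 39.48 = 1.414×10²⁴ m³.
a = 1.122×10⁸ m = 1.1223×10⁵ km.
Altitude h = a − R = 1.1223×10⁵ − 58230 = 54005 km.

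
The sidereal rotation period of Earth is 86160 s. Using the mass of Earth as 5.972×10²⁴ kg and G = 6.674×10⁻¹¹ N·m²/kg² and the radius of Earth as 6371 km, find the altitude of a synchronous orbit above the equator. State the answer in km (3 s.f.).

h_sync ≈ 35800 km

μ = GM = 6.674×10⁻¹¹ × 5.972×10²⁴ = 3.986×10¹⁴ m³/s².
A synchronous orbit has period T, so by Kepler's third law a = (μT²/4π²)^(1/3).
μT²/4π² = 3.986×10¹⁴ × (8.616×10⁴)² / 39.48 = 7.495×10²² m³.
a = 4.216×10⁷ m = 42162 km.
Altitude h = a − R = 42162 − 6371 = 35791 km.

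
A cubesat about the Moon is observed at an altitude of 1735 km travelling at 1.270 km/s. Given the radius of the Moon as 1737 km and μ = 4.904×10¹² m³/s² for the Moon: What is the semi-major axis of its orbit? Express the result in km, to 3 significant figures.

a ≈ 4050 km

r = 1737 + 1735 = 3472.0 km = 3.472×10⁶ m.
Vis-viva rearranged: 1/a = 2/r − v²/μ = 5.760×10⁻⁷ − 3.289×10⁻⁷ = 2.471×10⁻⁷ m⁻¹.
a = 4.046×10⁶ m = 4046.3 km.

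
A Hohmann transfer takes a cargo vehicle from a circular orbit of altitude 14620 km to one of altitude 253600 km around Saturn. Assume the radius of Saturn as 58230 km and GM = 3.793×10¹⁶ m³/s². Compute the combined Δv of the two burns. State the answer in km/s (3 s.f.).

Δv_total ≈ 10.5 km/s

r₁ = 58230 + 14620 = 72850 km = 7.2850×10⁷ m.
r₂ = 58230 + 253600 = 311830 km = 3.1183×10⁸ m.
Transfer ellipse a_t = (r₁ + r₂)/2 = 1.923×10⁸ m.
At r₁: circular v_c1 = √(μ/r₁) = 22820 m/s; transfer-perikrone v_p = √[μ(2/r₁ − 1/a_t)] = 29050 m/s.
Δv₁ = v_p − v_c1 = 6236 m/s.
At r₂: circular v_c2 = √(μ/r₂) = 11030 m/s; transfer-apokrone v_a = √[μ(2/r₂ − 1/a_t)] = 6788 m/s.
Δv₂ = v_c2 − v_a = 4241 m/s.
Total Δv = Δv₁ + Δv₂ = 10480 m/s = 10.48 km/s.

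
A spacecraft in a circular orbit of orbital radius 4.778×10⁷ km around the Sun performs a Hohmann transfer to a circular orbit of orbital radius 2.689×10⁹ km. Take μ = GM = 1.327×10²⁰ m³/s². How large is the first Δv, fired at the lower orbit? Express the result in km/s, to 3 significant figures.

r₁ = 4.778×10⁷ km = 4.778×10¹⁰ m.
r₂ = 2.689×10⁹ km = 2.689×10¹² m.
Transfer ellipse a_t = (r₁ + r₂)/2 = 1.368×10¹² m.
At r₁: circular v_c1 = √(μ/r₁) = 52700 m/s; transfer-perihelion v_p = √[μ(2/r₁ − 1/a_t)] = 73880 m/s.
Δv₁ = v_p − v_c1 = 21180 m/s.
= 21.18 km/s.

Δv ≈ 21.2 km/s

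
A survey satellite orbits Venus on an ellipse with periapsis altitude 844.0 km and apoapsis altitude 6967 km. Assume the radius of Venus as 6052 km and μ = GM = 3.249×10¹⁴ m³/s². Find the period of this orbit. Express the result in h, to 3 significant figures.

r_p = 6052 + 844.0 = 6896.0 km = 6.8960×10⁶ m.
r_a = 6052 + 6967 = 13019 km = 1.3019×10⁷ m.
Semi-major axis a = (r_p + r_a)/2 = (6896.0 + 13019)/2 = 9957.5 km = 9.958×10⁶ m.
By Kepler's third law T = 2π√(a³/μ) = 2π × 1.743×10³ = 1.095×10⁴ s.
= 3.042 h.

T ≈ 3.04 h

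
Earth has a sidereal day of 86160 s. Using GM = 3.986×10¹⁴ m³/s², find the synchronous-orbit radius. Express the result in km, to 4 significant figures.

A synchronous orbit has period T, so by Kepler's third law a = (μT²/4π²)^(1/3).
μT²/4π² = 3.986×10¹⁴ × (8.616×10⁴)² / 39.48 = 7.495×10²² m³.
a = 4.216×10⁷ m = 42163 km.

r_sync ≈ 42160 km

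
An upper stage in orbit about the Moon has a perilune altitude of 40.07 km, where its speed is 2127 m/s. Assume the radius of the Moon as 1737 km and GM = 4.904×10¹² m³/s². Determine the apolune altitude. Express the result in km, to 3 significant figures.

r_p = 1737 + 40.07 = 1777.1 km = 1.777×10⁶ m.
Specific energy ε = v²/2 − μ/r = -4.975×10⁵ J/kg, so a = −μ/(2ε) = 4.928×10⁶ m.
The apsides satisfy r_p + r_a = 2a, so the apolune radius is 2a − r_p = 8.080×10⁶ m = 8079.5 km.
Apolune altitude = 8079.5 − 1737 = 6342.5 km.

apolune altitude ≈ 6340 km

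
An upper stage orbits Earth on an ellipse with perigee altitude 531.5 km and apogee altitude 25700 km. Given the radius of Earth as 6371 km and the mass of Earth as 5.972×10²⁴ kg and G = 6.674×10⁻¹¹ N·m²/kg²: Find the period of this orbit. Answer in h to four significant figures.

μ = GM = 6.674×10⁻¹¹ × 5.972×10²⁴ = 3.986×10¹⁴ m³/s².
r_p = 6371 + 531.5 = 6902.5 km = 6.9025×10⁶ m.
r_a = 6371 + 25700 = 32071 km = 3.2071×10⁷ m.
Semi-major axis a = (r_p + r_a)/2 = (6902.5 + 32071)/2 = 19487 km = 1.949×10⁷ m.
By Kepler's third law T = 2π√(a³/μ) = 2π × 4.309×10³ = 2.707×10⁴ s.
= 7.520 h.

T ≈ 7.520 h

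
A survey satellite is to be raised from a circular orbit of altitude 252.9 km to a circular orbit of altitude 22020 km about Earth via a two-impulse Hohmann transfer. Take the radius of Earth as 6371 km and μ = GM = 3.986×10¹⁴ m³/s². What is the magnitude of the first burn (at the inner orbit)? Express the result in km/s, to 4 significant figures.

Δv ≈ 2.121 km/s

r₁ = 6371 + 252.9 = 6623.9 km = 6.6239×10⁶ m.
r₂ = 6371 + 22020 = 28391 km = 2.8391×10⁷ m.
Transfer ellipse a_t = (r₁ + r₂)/2 = 1.751×10⁷ m.
At r₁: circular v_c1 = √(μ/r₁) = 7757 m/s; transfer-perigee v_p = √[μ(2/r₁ − 1/a_t)] = 9878 m/s.
Δv₁ = v_p − v_c1 = 2121 m/s.
= 2.121 km/s.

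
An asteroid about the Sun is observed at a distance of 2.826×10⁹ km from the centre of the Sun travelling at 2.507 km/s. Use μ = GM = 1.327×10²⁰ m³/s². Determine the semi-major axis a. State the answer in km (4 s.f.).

a ≈ 1.514×10⁹ km

r = 2.826×10¹² m.
Specific orbital energy ε = v²/2 − μ/r = (2507)²/2 − 1.327×10²⁰/2.826×10¹² = -4.381×10⁷ J/kg.
Since ε = −μ/(2a), a = −μ/(2ε) = 1.514×10¹² m = 1.5143×10⁹ km.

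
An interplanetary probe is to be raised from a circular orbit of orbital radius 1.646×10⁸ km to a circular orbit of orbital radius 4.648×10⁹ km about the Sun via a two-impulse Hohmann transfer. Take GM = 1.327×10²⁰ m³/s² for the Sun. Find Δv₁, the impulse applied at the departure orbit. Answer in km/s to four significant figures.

Δv ≈ 11.07 km/s

r₁ = 1.646×10⁸ km = 1.646×10¹¹ m.
r₂ = 4.648×10⁹ km = 4.648×10¹² m.
Transfer ellipse a_t = (r₁ + r₂)/2 = 2.406×10¹² m.
At r₁: circular v_c1 = √(μ/r₁) = 28390 m/s; transfer-perihelion v_p = √[μ(2/r₁ − 1/a_t)] = 39460 m/s.
Δv₁ = v_p − v_c1 = 11070 m/s.
= 11.07 km/s.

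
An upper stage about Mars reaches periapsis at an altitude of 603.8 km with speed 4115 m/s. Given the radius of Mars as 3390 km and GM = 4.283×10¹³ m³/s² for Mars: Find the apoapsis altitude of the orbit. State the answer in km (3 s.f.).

r_p = 3390 + 603.8 = 3993.8 km = 3.994×10⁶ m.
Specific energy ε = v²/2 − μ/r = -2.258×10⁶ J/kg, so a = −μ/(2ε) = 9.486×10⁶ m.
The apsides satisfy r_p + r_a = 2a, so the apoapsis radius is 2a − r_p = 1.498×10⁷ m = 14978 km.
Apoapsis altitude = 14978 − 3390 = 11588 km.

apoapsis altitude ≈ 11600 km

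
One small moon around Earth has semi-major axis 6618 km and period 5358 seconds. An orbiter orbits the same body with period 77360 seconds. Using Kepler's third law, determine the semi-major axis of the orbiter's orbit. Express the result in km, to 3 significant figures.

Kepler's third law: a³ ∝ T², so a₂ = a₁ (T₂/T₁)^(2/3).
T₂/T₁ = 14.44, (T₂/T₁)^(2/3) = 5.929.
a₂ = 6618 × 5.929 = 39240 km.

a₂ ≈ 39200 km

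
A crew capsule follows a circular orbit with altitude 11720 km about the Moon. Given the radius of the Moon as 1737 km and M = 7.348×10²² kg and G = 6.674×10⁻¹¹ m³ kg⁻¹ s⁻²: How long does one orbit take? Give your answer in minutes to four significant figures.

T ≈ 2334 minutes

μ = GM = 6.674×10⁻¹¹ × 7.348×10²² = 4.904×10¹² m³/s².
r = 1737 + 11720 = 13457 km = 1.3457×10⁷ m.
Kepler's third law: T = 2π√(r³/μ) = 2π√((1.346×10⁷)³ / 4.904×10¹²).
r³/μ = 4.969×10⁸ s², so T = 2π × 2.229×10⁴ = 1.401×10⁵ s.
Converting: 1.401×10⁵ s ÷ 60.00 = 2334 minutes.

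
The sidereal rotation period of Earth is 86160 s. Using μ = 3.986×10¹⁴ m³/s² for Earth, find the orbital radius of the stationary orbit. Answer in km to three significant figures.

r_sync ≈ 42200 km

A synchronous orbit has period T, so by Kepler's third law a = (μT²/4π²)^(1/3).
μT²/4π² = 3.986×10¹⁴ × (8.616×10⁴)² / 39.48 = 7.495×10²² m³.
a = 4.216×10⁷ m = 42163 km.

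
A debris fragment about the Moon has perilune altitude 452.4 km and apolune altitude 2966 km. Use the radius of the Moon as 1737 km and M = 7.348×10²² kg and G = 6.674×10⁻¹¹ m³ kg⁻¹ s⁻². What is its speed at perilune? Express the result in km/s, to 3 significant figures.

μ = GM = 6.674×10⁻¹¹ × 7.348×10²² = 4.904×10¹² m³/s².
r_p = 1737 + 452.4 = 2189.4 km = 2.1894×10⁶ m.
r_a = 1737 + 2966 = 4703.0 km = 4.7030×10⁶ m.
Semi-major axis a = (r_p + r_a)/2 = 3446.2 km = 3.446×10⁶ m.
Vis-viva: v² = μ(2/r − 1/a) = 4.904×10¹² × (9.135×10⁻⁷ − 2.902×10⁻⁷) = 3.057×10⁶ m²/s².
v = 1748 m/s = 1.748 km/s.

v ≈ 1.75 km/s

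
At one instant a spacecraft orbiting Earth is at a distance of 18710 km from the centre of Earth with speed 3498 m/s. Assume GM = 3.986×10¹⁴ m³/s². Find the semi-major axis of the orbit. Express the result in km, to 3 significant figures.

a ≈ 13100 km

r = 1.871×10⁷ m.
Vis-viva rearranged: 1/a = 2/r − v²/μ = 1.069×10⁻⁷ − 3.070×10⁻⁸ = 7.620×10⁻⁸ m⁻¹.
a = 1.312×10⁷ m = 13124 km.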